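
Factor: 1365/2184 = 5/8 = 2^( - 3) * 5^1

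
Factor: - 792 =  - 2^3*3^2*11^1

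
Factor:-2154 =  - 2^1*3^1*359^1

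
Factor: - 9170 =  - 2^1*5^1*7^1* 131^1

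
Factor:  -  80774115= -3^1*5^1*461^1*11681^1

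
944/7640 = 118/955 = 0.12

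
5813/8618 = 5813/8618  =  0.67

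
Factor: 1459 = 1459^1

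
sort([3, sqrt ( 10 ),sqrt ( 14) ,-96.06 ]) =[ - 96.06,3,sqrt(10 ),sqrt(14 ) ] 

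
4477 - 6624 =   -  2147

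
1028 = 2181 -1153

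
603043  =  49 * 12307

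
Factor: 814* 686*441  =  246256164 = 2^2*3^2 * 7^5*11^1* 37^1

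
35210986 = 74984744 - 39773758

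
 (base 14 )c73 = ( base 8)4625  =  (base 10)2453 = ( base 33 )28b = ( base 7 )10103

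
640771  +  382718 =1023489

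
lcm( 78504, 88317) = 706536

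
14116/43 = 328 + 12/43 = 328.28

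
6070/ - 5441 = -6070/5441=   - 1.12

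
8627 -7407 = 1220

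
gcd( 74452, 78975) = 1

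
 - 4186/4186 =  - 1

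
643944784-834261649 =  -190316865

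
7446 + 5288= 12734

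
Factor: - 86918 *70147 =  - 2^1*7^1*11^1 * 13^1*911^1*3343^1 = -6097036946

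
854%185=114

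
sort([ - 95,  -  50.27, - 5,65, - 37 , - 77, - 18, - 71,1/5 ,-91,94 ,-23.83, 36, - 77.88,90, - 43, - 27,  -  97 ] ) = [-97, - 95, - 91, - 77.88, - 77, - 71, - 50.27 , - 43, - 37 , - 27, - 23.83 , - 18,  -  5,1/5,36,65,90,  94 ] 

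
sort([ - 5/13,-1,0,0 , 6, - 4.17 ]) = [ - 4.17 , -1,  -  5/13, 0, 0,6] 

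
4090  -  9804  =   - 5714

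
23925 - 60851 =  - 36926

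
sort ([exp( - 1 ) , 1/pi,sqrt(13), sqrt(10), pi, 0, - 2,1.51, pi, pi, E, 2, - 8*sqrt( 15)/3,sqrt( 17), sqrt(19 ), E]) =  [ - 8*sqrt( 15)/3 , - 2,  0,  1/pi, exp ( - 1), 1.51,2, E, E , pi, pi, pi,sqrt(10 ) , sqrt ( 13),sqrt( 17), sqrt(19) ] 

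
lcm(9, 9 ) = 9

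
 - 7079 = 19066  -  26145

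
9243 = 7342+1901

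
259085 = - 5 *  ( - 51817)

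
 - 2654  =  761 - 3415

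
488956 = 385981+102975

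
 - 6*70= - 420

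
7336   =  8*917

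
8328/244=34 + 8/61 = 34.13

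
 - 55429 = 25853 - 81282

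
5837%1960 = 1917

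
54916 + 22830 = 77746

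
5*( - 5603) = - 28015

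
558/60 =9  +  3/10 = 9.30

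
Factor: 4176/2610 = 2^3*5^( - 1) = 8/5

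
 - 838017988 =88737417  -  926755405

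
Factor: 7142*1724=2^3* 431^1*3571^1 = 12312808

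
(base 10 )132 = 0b10000100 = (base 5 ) 1012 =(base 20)6c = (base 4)2010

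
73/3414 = 73/3414 = 0.02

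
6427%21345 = 6427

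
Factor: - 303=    - 3^1*101^1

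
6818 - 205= 6613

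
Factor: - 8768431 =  - 7^1* 43^1*29131^1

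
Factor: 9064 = 2^3*11^1*103^1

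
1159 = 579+580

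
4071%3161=910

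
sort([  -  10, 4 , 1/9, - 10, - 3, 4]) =[ - 10, - 10, - 3, 1/9, 4,4] 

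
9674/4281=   9674/4281 = 2.26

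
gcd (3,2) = 1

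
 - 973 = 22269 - 23242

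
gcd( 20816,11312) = 16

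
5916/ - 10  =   - 592 + 2/5 = - 591.60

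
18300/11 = 18300/11 = 1663.64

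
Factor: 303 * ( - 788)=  - 2^2*3^1*101^1*197^1  =  -  238764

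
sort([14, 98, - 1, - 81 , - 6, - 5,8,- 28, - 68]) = [ - 81, - 68, - 28, - 6, - 5, - 1, 8, 14 , 98]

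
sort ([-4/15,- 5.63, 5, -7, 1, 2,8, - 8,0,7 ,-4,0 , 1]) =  [ - 8, - 7,-5.63, - 4, - 4/15 , 0 , 0,1,1,  2, 5, 7,8]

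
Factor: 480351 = 3^1*160117^1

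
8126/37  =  8126/37 = 219.62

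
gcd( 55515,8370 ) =15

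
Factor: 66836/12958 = 98/19 = 2^1*7^2*19^(- 1)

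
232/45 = 232/45  =  5.16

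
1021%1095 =1021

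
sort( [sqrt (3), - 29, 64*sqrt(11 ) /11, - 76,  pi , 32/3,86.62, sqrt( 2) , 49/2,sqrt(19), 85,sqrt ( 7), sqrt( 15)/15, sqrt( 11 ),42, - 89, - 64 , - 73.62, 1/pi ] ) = [ - 89, - 76, - 73.62 ,-64,  -  29, sqrt( 15) /15 , 1/pi,sqrt( 2 ),sqrt(3 ),sqrt(7 ), pi,sqrt( 11),sqrt ( 19 ), 32/3, 64 * sqrt( 11 ) /11, 49/2,42,85,86.62 ]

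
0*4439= 0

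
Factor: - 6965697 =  - 3^1* 2321899^1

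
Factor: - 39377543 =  - 39377543^1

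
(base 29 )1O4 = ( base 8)3005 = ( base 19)452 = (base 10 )1541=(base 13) 917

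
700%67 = 30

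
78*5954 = 464412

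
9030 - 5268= 3762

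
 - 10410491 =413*( - 25207 )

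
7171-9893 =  -2722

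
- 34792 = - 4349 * 8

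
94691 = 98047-3356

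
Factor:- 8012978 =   -  2^1*4006489^1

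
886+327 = 1213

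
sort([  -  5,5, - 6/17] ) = [ - 5, - 6/17,5]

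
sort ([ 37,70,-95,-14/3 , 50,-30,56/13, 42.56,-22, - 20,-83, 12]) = [ - 95, - 83,-30, - 22, - 20,- 14/3,  56/13,12,37,42.56,50 , 70] 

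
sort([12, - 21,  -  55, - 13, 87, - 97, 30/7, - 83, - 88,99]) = [ - 97,  -  88 , - 83, - 55, - 21, - 13,30/7,12,87,99]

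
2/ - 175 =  - 2/175 = - 0.01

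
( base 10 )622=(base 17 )22a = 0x26E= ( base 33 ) is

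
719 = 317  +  402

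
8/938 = 4/469 = 0.01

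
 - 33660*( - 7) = 235620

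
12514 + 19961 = 32475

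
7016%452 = 236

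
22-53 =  - 31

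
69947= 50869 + 19078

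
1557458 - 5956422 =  - 4398964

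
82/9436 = 41/4718 = 0.01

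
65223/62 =1051+61/62 = 1051.98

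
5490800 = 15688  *350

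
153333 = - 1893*( - 81)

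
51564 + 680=52244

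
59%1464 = 59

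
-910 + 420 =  - 490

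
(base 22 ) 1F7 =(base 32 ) pl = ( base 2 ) 1100110101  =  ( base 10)821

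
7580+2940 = 10520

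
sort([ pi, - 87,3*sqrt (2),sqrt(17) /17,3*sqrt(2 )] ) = [ - 87,sqrt(17)/17,pi,3*sqrt( 2), 3 * sqrt (2 )] 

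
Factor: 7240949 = 31^1 * 163^1*1433^1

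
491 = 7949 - 7458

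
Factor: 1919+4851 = 2^1*5^1*677^1 = 6770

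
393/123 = 131/41 = 3.20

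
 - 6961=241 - 7202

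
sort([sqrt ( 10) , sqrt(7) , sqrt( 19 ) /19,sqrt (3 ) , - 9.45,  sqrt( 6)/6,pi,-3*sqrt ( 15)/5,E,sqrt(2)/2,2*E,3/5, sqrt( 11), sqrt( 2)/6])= [ - 9.45, - 3*sqrt( 15 )/5, sqrt(19)/19,  sqrt( 2)/6,sqrt( 6)/6 , 3/5,sqrt ( 2)/2,sqrt(3 ),  sqrt(7), E,pi, sqrt ( 10 ), sqrt( 11),  2*E]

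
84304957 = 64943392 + 19361565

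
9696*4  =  38784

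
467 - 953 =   -  486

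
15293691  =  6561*2331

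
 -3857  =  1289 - 5146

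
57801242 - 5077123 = 52724119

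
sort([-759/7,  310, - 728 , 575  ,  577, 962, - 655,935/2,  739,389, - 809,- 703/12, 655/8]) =[- 809, - 728, - 655, - 759/7, - 703/12,655/8, 310,389  ,  935/2, 575, 577, 739 , 962]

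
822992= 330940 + 492052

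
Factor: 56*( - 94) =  - 2^4*7^1*47^1 = - 5264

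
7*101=707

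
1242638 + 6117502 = 7360140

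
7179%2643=1893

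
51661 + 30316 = 81977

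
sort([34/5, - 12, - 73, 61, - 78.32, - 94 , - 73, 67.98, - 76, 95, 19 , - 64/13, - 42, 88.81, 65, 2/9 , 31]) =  [ - 94, - 78.32, - 76, - 73 , - 73, - 42, - 12, - 64/13, 2/9, 34/5, 19,31,61, 65, 67.98,88.81 , 95] 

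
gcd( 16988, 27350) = 2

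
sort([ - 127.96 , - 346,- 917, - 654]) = [- 917 , - 654,  -  346, - 127.96] 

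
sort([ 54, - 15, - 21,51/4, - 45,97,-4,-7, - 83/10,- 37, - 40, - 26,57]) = [ - 45,  -  40, - 37,  -  26, - 21,-15, - 83/10, - 7, - 4, 51/4, 54, 57,97]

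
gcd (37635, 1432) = 1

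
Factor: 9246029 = 13^1*31^1*22943^1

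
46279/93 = 46279/93 =497.62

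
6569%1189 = 624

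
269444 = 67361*4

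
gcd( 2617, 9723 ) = 1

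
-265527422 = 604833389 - 870360811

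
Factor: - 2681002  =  -2^1*17^1 * 78853^1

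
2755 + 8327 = 11082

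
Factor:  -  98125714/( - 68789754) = 3^( - 2 )*11^(  -  1) * 263^( - 1 ) * 1321^( - 1)*49062857^1 =49062857/34394877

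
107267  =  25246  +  82021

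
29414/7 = 4202 = 4202.00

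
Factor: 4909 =4909^1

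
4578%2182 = 214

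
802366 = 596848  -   -205518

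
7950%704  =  206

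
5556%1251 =552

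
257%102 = 53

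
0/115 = 0 = 0.00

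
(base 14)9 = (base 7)12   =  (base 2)1001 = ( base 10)9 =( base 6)13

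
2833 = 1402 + 1431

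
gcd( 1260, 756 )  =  252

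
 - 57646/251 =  - 57646/251 = - 229.67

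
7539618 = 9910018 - 2370400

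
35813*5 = 179065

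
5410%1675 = 385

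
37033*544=20145952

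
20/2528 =5/632 = 0.01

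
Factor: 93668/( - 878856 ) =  - 23417/219714 = - 2^( - 1)*3^( - 1)*11^(- 1) * 3329^( - 1 )*23417^1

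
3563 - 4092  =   - 529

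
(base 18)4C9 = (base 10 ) 1521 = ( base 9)2070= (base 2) 10111110001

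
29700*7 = 207900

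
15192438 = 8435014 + 6757424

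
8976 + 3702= 12678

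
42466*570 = 24205620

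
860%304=252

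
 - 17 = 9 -26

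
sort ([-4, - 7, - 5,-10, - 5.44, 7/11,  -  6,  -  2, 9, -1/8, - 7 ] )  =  [ - 10, - 7, - 7, - 6,  -  5.44, - 5, - 4, - 2, - 1/8,7/11,  9] 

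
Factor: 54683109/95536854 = 6075901/10615206  =  2^( - 1 )*3^(  -  1 )*7^( - 1)*13^1*31^( - 2 )*191^1*263^( - 1)*2447^1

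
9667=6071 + 3596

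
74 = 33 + 41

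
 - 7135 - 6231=  -  13366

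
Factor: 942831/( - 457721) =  - 3^2*11^( - 1 )*41611^(- 1) *104759^1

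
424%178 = 68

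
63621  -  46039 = 17582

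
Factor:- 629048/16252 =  - 2^1*7^1*17^( - 1)*47^1 =- 658/17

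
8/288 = 1/36 = 0.03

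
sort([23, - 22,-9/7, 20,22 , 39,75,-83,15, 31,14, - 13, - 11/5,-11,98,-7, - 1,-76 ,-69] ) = [-83 , - 76, - 69,-22,-13, - 11, - 7, - 11/5 ,- 9/7, - 1, 14,15,20,22,23,31, 39,75 , 98] 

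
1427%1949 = 1427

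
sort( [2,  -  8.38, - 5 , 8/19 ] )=[ - 8.38,- 5 , 8/19, 2]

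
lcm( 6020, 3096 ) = 108360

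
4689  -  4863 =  - 174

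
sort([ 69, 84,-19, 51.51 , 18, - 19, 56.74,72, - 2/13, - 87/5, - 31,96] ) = [ - 31,-19, -19,- 87/5,-2/13,18,51.51,  56.74,69,72,84,96] 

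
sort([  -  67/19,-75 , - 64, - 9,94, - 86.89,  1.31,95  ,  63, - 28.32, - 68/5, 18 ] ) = [-86.89 , - 75,  -  64, - 28.32 ,-68/5, - 9,-67/19,1.31, 18,  63,94,95]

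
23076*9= 207684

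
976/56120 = 2/115 = 0.02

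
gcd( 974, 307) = 1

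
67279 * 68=4574972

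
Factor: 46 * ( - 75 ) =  - 2^1*3^1 * 5^2*23^1 = - 3450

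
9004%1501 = 1499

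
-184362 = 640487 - 824849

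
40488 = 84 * 482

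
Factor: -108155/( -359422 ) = 2^(-1 )* 5^1*7^( - 1 )*97^1*223^1*25673^ (-1)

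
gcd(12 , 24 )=12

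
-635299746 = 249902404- 885202150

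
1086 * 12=13032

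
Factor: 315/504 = 5/8 = 2^( - 3)*5^1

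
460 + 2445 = 2905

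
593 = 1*593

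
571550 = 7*81650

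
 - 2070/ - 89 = 2070/89 =23.26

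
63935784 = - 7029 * (-9096) 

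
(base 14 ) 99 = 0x87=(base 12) b3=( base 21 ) 69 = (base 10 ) 135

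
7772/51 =7772/51 = 152.39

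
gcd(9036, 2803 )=1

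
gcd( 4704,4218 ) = 6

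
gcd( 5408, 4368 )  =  208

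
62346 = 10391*6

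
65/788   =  65/788 = 0.08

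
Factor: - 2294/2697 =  - 74/87 = - 2^1*3^ ( - 1 ) * 29^(-1)*37^1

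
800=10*80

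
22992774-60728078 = -37735304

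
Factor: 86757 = 3^1  *  11^2*239^1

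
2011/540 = 2011/540 = 3.72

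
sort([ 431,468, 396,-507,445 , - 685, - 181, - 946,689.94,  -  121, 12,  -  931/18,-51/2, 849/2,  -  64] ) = [-946, - 685,-507, - 181,- 121,  -  64,-931/18, - 51/2, 12, 396,849/2, 431,445, 468, 689.94]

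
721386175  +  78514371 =799900546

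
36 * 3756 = 135216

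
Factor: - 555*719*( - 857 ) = 341981565 = 3^1*5^1*37^1*719^1*857^1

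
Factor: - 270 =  - 2^1*3^3*5^1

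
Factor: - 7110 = -2^1*3^2*5^1*79^1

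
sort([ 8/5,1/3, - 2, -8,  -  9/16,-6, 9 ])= [ - 8 ,-6, - 2,- 9/16, 1/3, 8/5, 9 ]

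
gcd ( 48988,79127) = 1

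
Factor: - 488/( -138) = 2^2* 3^ ( - 1)*23^( - 1)*61^1 = 244/69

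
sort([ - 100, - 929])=[-929,  -  100 ]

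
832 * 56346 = 46879872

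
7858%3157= 1544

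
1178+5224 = 6402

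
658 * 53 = 34874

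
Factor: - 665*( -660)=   2^2 * 3^1 * 5^2*7^1*11^1 * 19^1 = 438900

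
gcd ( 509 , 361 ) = 1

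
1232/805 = 176/115 = 1.53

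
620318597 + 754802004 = 1375120601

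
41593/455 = 41593/455 = 91.41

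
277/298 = 277/298 = 0.93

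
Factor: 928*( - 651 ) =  - 604128 =- 2^5*3^1*7^1* 29^1 * 31^1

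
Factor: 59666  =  2^1 * 29833^1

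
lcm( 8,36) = 72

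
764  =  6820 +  - 6056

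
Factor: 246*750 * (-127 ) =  - 23431500 = -2^2*3^2*5^3*41^1*127^1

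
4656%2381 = 2275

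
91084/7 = 13012 = 13012.00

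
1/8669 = 1/8669 = 0.00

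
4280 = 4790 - 510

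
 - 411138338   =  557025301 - 968163639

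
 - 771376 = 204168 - 975544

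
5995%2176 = 1643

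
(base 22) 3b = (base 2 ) 1001101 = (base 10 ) 77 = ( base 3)2212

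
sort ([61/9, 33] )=[61/9,33 ] 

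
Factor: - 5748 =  - 2^2*3^1*479^1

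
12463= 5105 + 7358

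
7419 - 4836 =2583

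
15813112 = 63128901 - 47315789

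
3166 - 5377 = -2211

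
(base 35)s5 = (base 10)985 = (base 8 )1731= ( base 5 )12420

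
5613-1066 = 4547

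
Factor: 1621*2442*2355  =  2^1*3^2 *5^1*11^1*37^1*  157^1* 1621^1  =  9322225110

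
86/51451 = 86/51451 = 0.00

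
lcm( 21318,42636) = 42636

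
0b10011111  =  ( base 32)4V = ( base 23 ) 6l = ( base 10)159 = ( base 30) 59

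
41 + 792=833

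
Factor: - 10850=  - 2^1*5^2*7^1 *31^1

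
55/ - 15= - 4+1/3 = -3.67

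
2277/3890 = 2277/3890 = 0.59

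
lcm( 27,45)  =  135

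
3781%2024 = 1757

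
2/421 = 2/421 = 0.00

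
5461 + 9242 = 14703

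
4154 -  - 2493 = 6647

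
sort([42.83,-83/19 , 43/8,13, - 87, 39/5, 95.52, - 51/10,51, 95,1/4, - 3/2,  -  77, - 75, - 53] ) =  [ - 87,  -  77, - 75,-53, - 51/10,  -  83/19, - 3/2, 1/4, 43/8, 39/5, 13,42.83,51, 95, 95.52 ]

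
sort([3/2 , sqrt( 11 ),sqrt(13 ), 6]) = [3/2, sqrt(11),sqrt(13) , 6 ]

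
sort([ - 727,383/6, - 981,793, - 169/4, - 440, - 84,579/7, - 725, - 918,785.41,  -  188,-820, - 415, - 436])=[ - 981, - 918, - 820, - 727,-725,-440, - 436, - 415, - 188, - 84, - 169/4,383/6, 579/7,  785.41, 793 ]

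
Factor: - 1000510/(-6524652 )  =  500255/3262326= 2^(-1)*3^( - 1)*5^1 * 7^1*29^(-1 )*  14293^1*18749^( - 1)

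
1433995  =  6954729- 5520734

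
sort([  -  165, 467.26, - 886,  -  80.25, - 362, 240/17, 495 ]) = [ - 886, - 362, - 165, - 80.25,240/17, 467.26, 495]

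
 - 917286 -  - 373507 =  -543779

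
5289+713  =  6002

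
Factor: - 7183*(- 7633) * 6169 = 338232938791=11^1*17^1*31^1*199^1*449^1*653^1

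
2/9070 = 1/4535 = 0.00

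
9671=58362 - 48691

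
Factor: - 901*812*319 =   -  233384228= -2^2*7^1*11^1 * 17^1*29^2*53^1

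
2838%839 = 321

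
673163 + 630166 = 1303329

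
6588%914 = 190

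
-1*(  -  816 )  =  816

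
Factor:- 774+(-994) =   -  1768= -2^3 * 13^1*17^1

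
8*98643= 789144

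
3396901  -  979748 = 2417153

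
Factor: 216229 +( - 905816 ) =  - 689587^1 = - 689587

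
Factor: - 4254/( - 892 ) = 2^( - 1)*3^1 * 223^( - 1 )*709^1 =2127/446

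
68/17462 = 34/8731 = 0.00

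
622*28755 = 17885610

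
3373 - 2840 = 533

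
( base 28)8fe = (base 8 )15062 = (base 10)6706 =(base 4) 1220302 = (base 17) 1638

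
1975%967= 41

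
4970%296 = 234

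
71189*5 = 355945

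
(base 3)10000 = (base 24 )39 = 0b1010001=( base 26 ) 33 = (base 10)81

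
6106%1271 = 1022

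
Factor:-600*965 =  - 2^3*3^1*5^3*193^1 = - 579000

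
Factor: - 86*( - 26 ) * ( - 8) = -17888= -2^5*13^1*43^1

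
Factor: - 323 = -17^1*19^1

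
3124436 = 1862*1678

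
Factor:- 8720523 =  - 3^2*7^1*149^1*929^1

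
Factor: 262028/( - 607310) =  - 131014/303655  =  -  2^1 * 5^( - 1)*11^( - 1)*13^1 * 5039^1 * 5521^( - 1)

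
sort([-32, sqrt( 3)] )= [-32, sqrt( 3 ) ] 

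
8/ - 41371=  - 8/41371 = - 0.00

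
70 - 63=7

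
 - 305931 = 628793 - 934724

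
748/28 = 187/7 = 26.71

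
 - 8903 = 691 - 9594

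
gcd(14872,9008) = 8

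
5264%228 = 20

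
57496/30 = 1916 + 8/15= 1916.53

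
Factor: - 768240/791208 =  - 970/999 = - 2^1 * 3^( -3 ) *5^1*37^( - 1 )  *  97^1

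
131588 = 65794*2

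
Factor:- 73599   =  -3^1*24533^1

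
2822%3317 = 2822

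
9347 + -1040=8307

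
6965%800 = 565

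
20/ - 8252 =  - 1 + 2058/2063 = - 0.00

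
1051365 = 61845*17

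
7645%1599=1249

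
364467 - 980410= - 615943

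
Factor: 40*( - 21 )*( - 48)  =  40320 = 2^7*3^2*5^1 *7^1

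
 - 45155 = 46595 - 91750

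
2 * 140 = 280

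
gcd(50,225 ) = 25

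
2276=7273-4997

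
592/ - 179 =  - 592/179 = - 3.31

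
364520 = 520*701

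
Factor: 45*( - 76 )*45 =  -  153900 = - 2^2*3^4*5^2*19^1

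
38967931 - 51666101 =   -  12698170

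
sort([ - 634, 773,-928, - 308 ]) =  [ - 928, - 634, - 308 , 773 ]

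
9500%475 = 0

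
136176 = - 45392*( - 3 ) 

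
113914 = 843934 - 730020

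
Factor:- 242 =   -  2^1*11^2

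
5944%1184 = 24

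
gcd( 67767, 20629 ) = 49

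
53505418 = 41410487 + 12094931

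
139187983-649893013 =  - 510705030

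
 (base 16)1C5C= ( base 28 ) 978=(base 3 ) 100221220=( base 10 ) 7260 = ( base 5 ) 213020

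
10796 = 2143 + 8653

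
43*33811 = 1453873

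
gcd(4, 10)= 2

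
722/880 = 361/440 = 0.82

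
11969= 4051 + 7918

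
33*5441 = 179553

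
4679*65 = 304135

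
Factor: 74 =2^1*37^1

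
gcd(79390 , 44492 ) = 2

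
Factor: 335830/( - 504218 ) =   -  5^1*13^(  -  1 )*41^ ( - 1 )*71^1 = - 355/533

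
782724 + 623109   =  1405833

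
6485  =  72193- 65708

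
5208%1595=423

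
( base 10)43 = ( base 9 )47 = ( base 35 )18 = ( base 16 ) 2B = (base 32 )1b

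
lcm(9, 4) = 36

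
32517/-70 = -32517/70 = - 464.53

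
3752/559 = 6 +398/559 =6.71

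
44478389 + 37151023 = 81629412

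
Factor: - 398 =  - 2^1 * 199^1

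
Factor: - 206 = -2^1 * 103^1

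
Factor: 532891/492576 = 2^(- 5 )*3^(-1) * 7^(-1)*727^1 = 727/672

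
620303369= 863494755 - 243191386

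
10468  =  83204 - 72736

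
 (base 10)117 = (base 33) 3I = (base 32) 3L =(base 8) 165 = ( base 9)140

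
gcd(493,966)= 1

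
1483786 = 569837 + 913949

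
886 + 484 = 1370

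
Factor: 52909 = 157^1  *  337^1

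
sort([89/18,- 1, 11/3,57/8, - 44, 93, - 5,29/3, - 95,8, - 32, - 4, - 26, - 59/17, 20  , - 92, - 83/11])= [-95, - 92, - 44, - 32, - 26, - 83/11, - 5, - 4, - 59/17, - 1,  11/3,89/18, 57/8,8, 29/3,20, 93]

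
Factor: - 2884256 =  - 2^5 * 173^1 * 521^1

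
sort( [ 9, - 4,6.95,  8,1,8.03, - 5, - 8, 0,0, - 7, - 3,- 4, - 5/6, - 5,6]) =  [ - 8, - 7,  -  5, - 5 , - 4, - 4, - 3, - 5/6,  0,0,1,6,  6.95,8,  8.03 , 9]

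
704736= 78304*9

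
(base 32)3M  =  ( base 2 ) 1110110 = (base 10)118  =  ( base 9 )141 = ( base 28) 46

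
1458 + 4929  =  6387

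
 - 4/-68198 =2/34099 = 0.00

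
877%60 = 37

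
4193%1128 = 809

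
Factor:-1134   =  -2^1*3^4*7^1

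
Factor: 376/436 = 94/109 = 2^1 * 47^1 * 109^( - 1)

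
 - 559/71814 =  - 1 + 71255/71814 = -0.01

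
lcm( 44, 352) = 352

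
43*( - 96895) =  - 4166485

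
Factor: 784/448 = 2^ ( - 2)*7^1= 7/4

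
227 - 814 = -587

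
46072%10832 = 2744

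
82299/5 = 16459 + 4/5 =16459.80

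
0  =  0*5330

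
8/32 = 1/4 = 0.25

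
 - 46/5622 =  - 1 + 2788/2811 = - 0.01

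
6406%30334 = 6406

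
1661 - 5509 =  - 3848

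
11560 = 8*1445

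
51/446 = 51/446 = 0.11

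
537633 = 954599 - 416966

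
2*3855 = 7710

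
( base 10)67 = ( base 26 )2F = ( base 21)34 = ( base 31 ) 25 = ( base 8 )103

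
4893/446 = 10  +  433/446 = 10.97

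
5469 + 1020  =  6489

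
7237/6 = 7237/6 = 1206.17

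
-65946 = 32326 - 98272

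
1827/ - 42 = -87/2 = -43.50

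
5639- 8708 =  - 3069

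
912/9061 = 912/9061=0.10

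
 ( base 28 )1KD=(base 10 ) 1357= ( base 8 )2515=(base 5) 20412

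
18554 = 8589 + 9965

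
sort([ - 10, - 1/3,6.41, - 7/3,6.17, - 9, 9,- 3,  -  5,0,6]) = [ - 10, - 9, - 5,-3, - 7/3,-1/3,0,6,6.17, 6.41, 9]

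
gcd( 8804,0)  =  8804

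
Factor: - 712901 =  - 7^2*14549^1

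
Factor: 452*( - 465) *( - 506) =106351080  =  2^3 * 3^1*5^1 * 11^1*23^1*31^1*113^1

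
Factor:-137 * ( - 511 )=7^1*73^1 * 137^1 =70007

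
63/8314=63/8314 = 0.01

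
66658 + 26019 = 92677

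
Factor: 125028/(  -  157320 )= - 2^( - 1 )*5^( - 1 )*19^( - 1)*151^1 = - 151/190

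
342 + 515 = 857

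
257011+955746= 1212757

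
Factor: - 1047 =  - 3^1 * 349^1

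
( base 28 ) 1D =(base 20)21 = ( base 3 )1112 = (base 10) 41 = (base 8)51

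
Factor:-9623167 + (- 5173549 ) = -2^2 * 11^1 * 523^1*643^1 = - 14796716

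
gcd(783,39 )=3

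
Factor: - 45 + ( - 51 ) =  - 2^5*3^1=- 96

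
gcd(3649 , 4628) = 89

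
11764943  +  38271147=50036090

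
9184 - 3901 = 5283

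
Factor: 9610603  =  419^1*22937^1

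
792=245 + 547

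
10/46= 5/23=0.22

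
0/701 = 0 =0.00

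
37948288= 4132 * 9184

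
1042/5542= 521/2771=0.19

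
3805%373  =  75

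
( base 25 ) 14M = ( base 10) 747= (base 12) 523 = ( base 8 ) 1353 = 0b1011101011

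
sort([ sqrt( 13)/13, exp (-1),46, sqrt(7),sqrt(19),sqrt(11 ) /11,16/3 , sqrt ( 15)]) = [sqrt( 13)/13, sqrt( 11)/11, exp( - 1), sqrt(7 ), sqrt(15),sqrt( 19),16/3,46 ]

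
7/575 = 7/575 = 0.01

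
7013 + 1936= 8949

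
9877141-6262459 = 3614682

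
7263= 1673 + 5590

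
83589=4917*17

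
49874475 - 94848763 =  - 44974288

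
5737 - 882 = 4855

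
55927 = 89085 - 33158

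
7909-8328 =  - 419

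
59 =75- 16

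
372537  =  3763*99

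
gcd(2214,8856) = 2214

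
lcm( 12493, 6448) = 199888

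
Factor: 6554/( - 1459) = -2^1 * 29^1*113^1*1459^(-1)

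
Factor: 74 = 2^1*37^1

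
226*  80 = 18080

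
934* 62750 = 58608500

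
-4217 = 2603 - 6820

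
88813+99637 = 188450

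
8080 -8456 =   -  376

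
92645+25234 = 117879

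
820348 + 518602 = 1338950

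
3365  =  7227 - 3862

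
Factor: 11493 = 3^2*1277^1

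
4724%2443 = 2281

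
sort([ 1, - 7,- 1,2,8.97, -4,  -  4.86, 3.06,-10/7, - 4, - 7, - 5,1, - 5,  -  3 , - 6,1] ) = [ - 7, - 7,  -  6, - 5, - 5, -4.86, - 4,- 4, - 3, - 10/7 , - 1, 1 , 1,1,2 , 3.06,8.97 ]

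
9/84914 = 9/84914 =0.00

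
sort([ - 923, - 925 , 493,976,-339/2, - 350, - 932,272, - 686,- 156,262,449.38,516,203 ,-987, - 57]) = [ - 987 , - 932, - 925, - 923 , - 686,- 350, - 339/2,- 156,  -  57, 203, 262,272 , 449.38, 493,516,976]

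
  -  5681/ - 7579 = 437/583 = 0.75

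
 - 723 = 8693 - 9416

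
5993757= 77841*77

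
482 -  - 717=1199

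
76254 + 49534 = 125788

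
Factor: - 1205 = -5^1*241^1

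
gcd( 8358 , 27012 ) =6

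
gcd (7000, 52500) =3500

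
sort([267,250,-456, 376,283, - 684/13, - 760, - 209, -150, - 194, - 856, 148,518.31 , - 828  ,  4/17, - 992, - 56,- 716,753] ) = [ -992, - 856, - 828, - 760, - 716,-456,-209, - 194 ,-150,- 56,-684/13,4/17, 148,250, 267, 283,376 , 518.31, 753]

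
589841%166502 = 90335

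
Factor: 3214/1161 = 2^1*3^( -3) * 43^(  -  1)*1607^1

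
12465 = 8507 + 3958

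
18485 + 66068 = 84553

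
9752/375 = 26+2/375=26.01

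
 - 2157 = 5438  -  7595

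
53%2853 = 53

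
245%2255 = 245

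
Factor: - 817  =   - 19^1*43^1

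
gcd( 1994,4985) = 997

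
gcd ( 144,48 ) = 48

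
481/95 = 481/95= 5.06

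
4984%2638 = 2346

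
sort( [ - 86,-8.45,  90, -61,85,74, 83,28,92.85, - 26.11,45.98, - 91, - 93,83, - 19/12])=[ - 93, - 91, - 86, - 61, - 26.11 , - 8.45,-19/12,28 , 45.98,74, 83,  83,85,  90 , 92.85 ]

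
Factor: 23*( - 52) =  - 1196 = - 2^2*13^1*23^1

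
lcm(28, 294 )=588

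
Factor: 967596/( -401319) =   -  322532/133773 = - 2^2* 3^( - 1)*7^1*17^( - 1 )*43^( - 1)*61^( - 1)*11519^1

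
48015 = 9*5335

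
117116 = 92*1273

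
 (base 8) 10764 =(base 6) 33140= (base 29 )5de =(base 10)4596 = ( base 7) 16254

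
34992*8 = 279936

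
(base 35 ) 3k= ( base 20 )65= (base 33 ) 3Q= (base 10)125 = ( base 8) 175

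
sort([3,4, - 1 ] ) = [ - 1,  3,4 ] 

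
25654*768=19702272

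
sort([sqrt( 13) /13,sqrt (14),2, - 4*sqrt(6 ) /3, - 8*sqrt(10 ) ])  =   [ - 8 *sqrt( 10 ), - 4 * sqrt( 6)/3, sqrt ( 13)/13, 2, sqrt(14)]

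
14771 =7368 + 7403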